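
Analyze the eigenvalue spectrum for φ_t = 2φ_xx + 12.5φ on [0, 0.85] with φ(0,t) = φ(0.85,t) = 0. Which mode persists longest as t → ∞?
Eigenvalues: λₙ = 2n²π²/0.85² - 12.5.
First three modes:
  n=1: λ₁ = 2π²/0.85² - 12.5 ≈ 14.821
  n=2: λ₂ = 8π²/0.85² - 12.5 ≈ 96.783
  n=3: λ₃ = 18π²/0.85² - 12.5 ≈ 233.386
Since 2π²/0.85² ≈ 27.321 > 12.5, all λₙ > 0.
The n=1 mode decays slowest → dominates as t → ∞.
Asymptotic: φ ~ c₁ sin(πx/0.85) e^{-λ₁t} with decay rate λ₁ ≈ 14.821.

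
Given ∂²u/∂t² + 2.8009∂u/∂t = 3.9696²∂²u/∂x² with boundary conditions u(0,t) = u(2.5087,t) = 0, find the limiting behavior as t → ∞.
u → 0. Damping (γ=2.8009) dissipates energy; oscillations decay exponentially.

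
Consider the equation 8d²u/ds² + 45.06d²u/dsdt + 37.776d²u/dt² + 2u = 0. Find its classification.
Hyperbolic. (A = 8, B = 45.06, C = 37.776 gives B² - 4AC = 821.5716.)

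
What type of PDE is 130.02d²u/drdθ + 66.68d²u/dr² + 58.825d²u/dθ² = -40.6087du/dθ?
Rewriting in standard form: 66.68d²u/dr² + 130.02d²u/drdθ + 58.825d²u/dθ² + 40.6087du/dθ = 0. With A = 66.68, B = 130.02, C = 58.825, the discriminant is 1215.3964. This is a hyperbolic PDE.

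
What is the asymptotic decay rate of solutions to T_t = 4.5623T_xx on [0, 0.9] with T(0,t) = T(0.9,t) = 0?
Eigenvalues: λₙ = 4.5623n²π²/0.9².
First three modes:
  n=1: λ₁ = 4.5623π²/0.9² ≈ 55.59
  n=2: λ₂ = 18.2492π²/0.9² ≈ 222.361 (4× faster decay)
  n=3: λ₃ = 41.0607π²/0.9² ≈ 500.312 (9× faster decay)
As t → ∞, higher modes decay exponentially faster. The n=1 mode dominates: T ~ c₁ sin(πx/0.9) e^{-λ₁t}.
Decay rate: λ₁ = 4.5623π²/0.9² ≈ 55.59.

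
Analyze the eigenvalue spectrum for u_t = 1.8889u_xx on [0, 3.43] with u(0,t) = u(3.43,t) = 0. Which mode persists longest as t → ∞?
Eigenvalues: λₙ = 1.8889n²π²/3.43².
First three modes:
  n=1: λ₁ = 1.8889π²/3.43² ≈ 1.585
  n=2: λ₂ = 7.5556π²/3.43² ≈ 6.338 (4× faster decay)
  n=3: λ₃ = 17.0001π²/3.43² ≈ 14.261 (9× faster decay)
As t → ∞, higher modes decay exponentially faster. The n=1 mode dominates: u ~ c₁ sin(πx/3.43) e^{-λ₁t}.
Decay rate: λ₁ = 1.8889π²/3.43² ≈ 1.585.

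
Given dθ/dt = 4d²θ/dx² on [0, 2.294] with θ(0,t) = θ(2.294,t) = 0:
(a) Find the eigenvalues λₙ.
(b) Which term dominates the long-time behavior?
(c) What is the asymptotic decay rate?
Eigenvalues: λₙ = 4n²π²/2.294².
First three modes:
  n=1: λ₁ = 4π²/2.294² ≈ 7.502
  n=2: λ₂ = 16π²/2.294² ≈ 30.008 (4× faster decay)
  n=3: λ₃ = 36π²/2.294² ≈ 67.517 (9× faster decay)
As t → ∞, higher modes decay exponentially faster. The n=1 mode dominates: θ ~ c₁ sin(πx/2.294) e^{-λ₁t}.
Decay rate: λ₁ = 4π²/2.294² ≈ 7.502.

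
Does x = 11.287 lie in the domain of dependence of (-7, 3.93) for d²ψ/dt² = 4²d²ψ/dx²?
No. The domain of dependence is [-22.72, 8.72], and 11.287 is outside this interval.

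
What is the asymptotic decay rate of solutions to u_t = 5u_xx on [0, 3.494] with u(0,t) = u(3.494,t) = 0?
Eigenvalues: λₙ = 5n²π²/3.494².
First three modes:
  n=1: λ₁ = 5π²/3.494² ≈ 4.042
  n=2: λ₂ = 20π²/3.494² ≈ 16.169 (4× faster decay)
  n=3: λ₃ = 45π²/3.494² ≈ 36.38 (9× faster decay)
As t → ∞, higher modes decay exponentially faster. The n=1 mode dominates: u ~ c₁ sin(πx/3.494) e^{-λ₁t}.
Decay rate: λ₁ = 5π²/3.494² ≈ 4.042.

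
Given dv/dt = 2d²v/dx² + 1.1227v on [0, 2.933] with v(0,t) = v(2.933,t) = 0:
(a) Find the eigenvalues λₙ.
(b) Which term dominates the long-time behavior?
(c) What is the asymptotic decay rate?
Eigenvalues: λₙ = 2n²π²/2.933² - 1.1227.
First three modes:
  n=1: λ₁ = 2π²/2.933² - 1.1227 ≈ 1.172
  n=2: λ₂ = 8π²/2.933² - 1.1227 ≈ 8.056
  n=3: λ₃ = 18π²/2.933² - 1.1227 ≈ 19.529
Since 2π²/2.933² ≈ 2.295 > 1.1227, all λₙ > 0.
The n=1 mode decays slowest → dominates as t → ∞.
Asymptotic: v ~ c₁ sin(πx/2.933) e^{-λ₁t} with decay rate λ₁ ≈ 1.172.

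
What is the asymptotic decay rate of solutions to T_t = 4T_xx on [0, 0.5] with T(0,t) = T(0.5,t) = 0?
Eigenvalues: λₙ = 4n²π²/0.5².
First three modes:
  n=1: λ₁ = 4π²/0.5² ≈ 157.914
  n=2: λ₂ = 16π²/0.5² ≈ 631.655 (4× faster decay)
  n=3: λ₃ = 36π²/0.5² ≈ 1421.223 (9× faster decay)
As t → ∞, higher modes decay exponentially faster. The n=1 mode dominates: T ~ c₁ sin(πx/0.5) e^{-λ₁t}.
Decay rate: λ₁ = 4π²/0.5² ≈ 157.914.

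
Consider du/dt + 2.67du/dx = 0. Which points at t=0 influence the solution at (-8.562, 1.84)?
A single point: x = -13.4748. The characteristic through (-8.562, 1.84) is x - 2.67t = const, so x = -8.562 - 2.67·1.84 = -13.4748.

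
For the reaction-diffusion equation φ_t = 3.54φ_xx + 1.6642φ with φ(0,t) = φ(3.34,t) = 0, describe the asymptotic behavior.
φ → 0. Diffusion dominates reaction (r=1.6642 < κπ²/L²≈3.13); solution decays.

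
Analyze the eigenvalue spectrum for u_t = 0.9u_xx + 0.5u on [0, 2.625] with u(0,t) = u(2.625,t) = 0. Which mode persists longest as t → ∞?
Eigenvalues: λₙ = 0.9n²π²/2.625² - 0.5.
First three modes:
  n=1: λ₁ = 0.9π²/2.625² - 0.5 ≈ 0.789
  n=2: λ₂ = 3.6π²/2.625² - 0.5 ≈ 4.656
  n=3: λ₃ = 8.1π²/2.625² - 0.5 ≈ 11.102
Since 0.9π²/2.625² ≈ 1.289 > 0.5, all λₙ > 0.
The n=1 mode decays slowest → dominates as t → ∞.
Asymptotic: u ~ c₁ sin(πx/2.625) e^{-λ₁t} with decay rate λ₁ ≈ 0.789.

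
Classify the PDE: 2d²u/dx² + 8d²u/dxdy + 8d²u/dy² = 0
A = 2, B = 8, C = 8. Discriminant B² - 4AC = 0. Since 0 = 0, parabolic.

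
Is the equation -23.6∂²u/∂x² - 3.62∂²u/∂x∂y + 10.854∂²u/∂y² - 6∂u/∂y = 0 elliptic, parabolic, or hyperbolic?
Computing B² - 4AC with A = -23.6, B = -3.62, C = 10.854: discriminant = 1037.722 (positive). Answer: hyperbolic.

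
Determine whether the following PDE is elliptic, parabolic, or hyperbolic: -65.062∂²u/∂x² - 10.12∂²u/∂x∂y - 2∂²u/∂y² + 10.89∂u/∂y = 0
Coefficients: A = -65.062, B = -10.12, C = -2. B² - 4AC = -418.0816, which is negative, so the equation is elliptic.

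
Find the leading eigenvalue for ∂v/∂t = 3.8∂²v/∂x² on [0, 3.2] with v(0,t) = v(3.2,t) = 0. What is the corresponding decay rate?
Eigenvalues: λₙ = 3.8n²π²/3.2².
First three modes:
  n=1: λ₁ = 3.8π²/3.2² ≈ 3.663
  n=2: λ₂ = 15.2π²/3.2² ≈ 14.65 (4× faster decay)
  n=3: λ₃ = 34.2π²/3.2² ≈ 32.963 (9× faster decay)
As t → ∞, higher modes decay exponentially faster. The n=1 mode dominates: v ~ c₁ sin(πx/3.2) e^{-λ₁t}.
Decay rate: λ₁ = 3.8π²/3.2² ≈ 3.663.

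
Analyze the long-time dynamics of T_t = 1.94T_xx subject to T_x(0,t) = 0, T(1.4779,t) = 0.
Long-time behavior: T → 0. Heat escapes through the Dirichlet boundary.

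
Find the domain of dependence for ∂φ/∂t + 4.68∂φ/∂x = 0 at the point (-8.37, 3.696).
A single point: x = -25.66728. The characteristic through (-8.37, 3.696) is x - 4.68t = const, so x = -8.37 - 4.68·3.696 = -25.66728.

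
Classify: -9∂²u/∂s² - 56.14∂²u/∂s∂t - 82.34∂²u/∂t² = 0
Hyperbolic (discriminant = 187.4596).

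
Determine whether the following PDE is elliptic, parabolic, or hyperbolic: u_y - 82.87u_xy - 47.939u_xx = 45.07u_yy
Rewriting in standard form: -47.939u_xx - 82.87u_xy - 45.07u_yy + u_y = 0. Coefficients: A = -47.939, B = -82.87, C = -45.07. B² - 4AC = -1775.00602, which is negative, so the equation is elliptic.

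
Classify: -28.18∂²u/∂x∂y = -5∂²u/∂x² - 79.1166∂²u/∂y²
Rewriting in standard form: 5∂²u/∂x² - 28.18∂²u/∂x∂y + 79.1166∂²u/∂y² = 0. Elliptic (discriminant = -788.2196).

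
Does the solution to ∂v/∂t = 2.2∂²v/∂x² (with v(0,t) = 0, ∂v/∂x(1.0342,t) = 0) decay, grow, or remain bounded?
v → 0. Heat escapes through the Dirichlet boundary.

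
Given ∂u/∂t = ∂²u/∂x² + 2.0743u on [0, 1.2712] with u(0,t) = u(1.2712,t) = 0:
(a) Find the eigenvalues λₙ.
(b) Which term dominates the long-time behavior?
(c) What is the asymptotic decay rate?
Eigenvalues: λₙ = n²π²/1.2712² - 2.0743.
First three modes:
  n=1: λ₁ = π²/1.2712² - 2.0743 ≈ 4.033
  n=2: λ₂ = 4π²/1.2712² - 2.0743 ≈ 22.356
  n=3: λ₃ = 9π²/1.2712² - 2.0743 ≈ 52.894
Since π²/1.2712² ≈ 6.108 > 2.0743, all λₙ > 0.
The n=1 mode decays slowest → dominates as t → ∞.
Asymptotic: u ~ c₁ sin(πx/1.2712) e^{-λ₁t} with decay rate λ₁ ≈ 4.033.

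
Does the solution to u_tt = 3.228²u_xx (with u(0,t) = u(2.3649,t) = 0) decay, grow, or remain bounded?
u oscillates (no decay). Energy is conserved; the solution oscillates indefinitely as standing waves.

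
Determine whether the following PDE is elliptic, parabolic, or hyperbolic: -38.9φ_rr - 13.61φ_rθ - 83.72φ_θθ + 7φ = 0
Coefficients: A = -38.9, B = -13.61, C = -83.72. B² - 4AC = -12841.5999, which is negative, so the equation is elliptic.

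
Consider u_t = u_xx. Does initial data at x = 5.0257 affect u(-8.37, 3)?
Yes, for any finite x. The heat equation has infinite propagation speed, so all initial data affects all points at any t > 0.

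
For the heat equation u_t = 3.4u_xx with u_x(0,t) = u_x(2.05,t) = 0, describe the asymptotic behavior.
u → constant (steady state). Heat is conserved (no flux at boundaries); solution approaches the spatial average.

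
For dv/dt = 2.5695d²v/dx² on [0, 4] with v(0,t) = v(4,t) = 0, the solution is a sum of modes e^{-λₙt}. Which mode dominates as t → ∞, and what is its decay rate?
Eigenvalues: λₙ = 2.5695n²π²/4².
First three modes:
  n=1: λ₁ = 2.5695π²/4² ≈ 1.585
  n=2: λ₂ = 10.278π²/4² ≈ 6.34 (4× faster decay)
  n=3: λ₃ = 23.1255π²/4² ≈ 14.265 (9× faster decay)
As t → ∞, higher modes decay exponentially faster. The n=1 mode dominates: v ~ c₁ sin(πx/4) e^{-λ₁t}.
Decay rate: λ₁ = 2.5695π²/4² ≈ 1.585.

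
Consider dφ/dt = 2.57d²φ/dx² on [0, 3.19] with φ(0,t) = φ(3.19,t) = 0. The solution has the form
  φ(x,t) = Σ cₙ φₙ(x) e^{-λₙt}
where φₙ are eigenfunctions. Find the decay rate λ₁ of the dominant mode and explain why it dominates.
Eigenvalues: λₙ = 2.57n²π²/3.19².
First three modes:
  n=1: λ₁ = 2.57π²/3.19² ≈ 2.493
  n=2: λ₂ = 10.28π²/3.19² ≈ 9.97 (4× faster decay)
  n=3: λ₃ = 23.13π²/3.19² ≈ 22.433 (9× faster decay)
As t → ∞, higher modes decay exponentially faster. The n=1 mode dominates: φ ~ c₁ sin(πx/3.19) e^{-λ₁t}.
Decay rate: λ₁ = 2.57π²/3.19² ≈ 2.493.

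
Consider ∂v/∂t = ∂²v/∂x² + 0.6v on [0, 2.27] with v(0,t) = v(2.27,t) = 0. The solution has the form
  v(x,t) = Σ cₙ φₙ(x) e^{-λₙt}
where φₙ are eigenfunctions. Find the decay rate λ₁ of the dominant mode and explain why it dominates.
Eigenvalues: λₙ = n²π²/2.27² - 0.6.
First three modes:
  n=1: λ₁ = π²/2.27² - 0.6 ≈ 1.315
  n=2: λ₂ = 4π²/2.27² - 0.6 ≈ 7.061
  n=3: λ₃ = 9π²/2.27² - 0.6 ≈ 16.638
Since π²/2.27² ≈ 1.915 > 0.6, all λₙ > 0.
The n=1 mode decays slowest → dominates as t → ∞.
Asymptotic: v ~ c₁ sin(πx/2.27) e^{-λ₁t} with decay rate λ₁ ≈ 1.315.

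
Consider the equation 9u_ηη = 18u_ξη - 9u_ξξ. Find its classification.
Rewriting in standard form: 9u_ξξ - 18u_ξη + 9u_ηη = 0. Parabolic. (A = 9, B = -18, C = 9 gives B² - 4AC = 0.)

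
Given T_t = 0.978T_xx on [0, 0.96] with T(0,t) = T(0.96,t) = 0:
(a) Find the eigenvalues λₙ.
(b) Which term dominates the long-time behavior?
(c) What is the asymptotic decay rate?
Eigenvalues: λₙ = 0.978n²π²/0.96².
First three modes:
  n=1: λ₁ = 0.978π²/0.96² ≈ 10.474
  n=2: λ₂ = 3.912π²/0.96² ≈ 41.894 (4× faster decay)
  n=3: λ₃ = 8.802π²/0.96² ≈ 94.262 (9× faster decay)
As t → ∞, higher modes decay exponentially faster. The n=1 mode dominates: T ~ c₁ sin(πx/0.96) e^{-λ₁t}.
Decay rate: λ₁ = 0.978π²/0.96² ≈ 10.474.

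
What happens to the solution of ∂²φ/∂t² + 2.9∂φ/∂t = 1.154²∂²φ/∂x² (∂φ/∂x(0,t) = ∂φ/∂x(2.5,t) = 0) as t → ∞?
φ → constant (steady state). Damping (γ=2.9) dissipates the nonconstant modes; with Neumann BCs the spatial average obeys M''+γM'=0 and tends to a finite limit.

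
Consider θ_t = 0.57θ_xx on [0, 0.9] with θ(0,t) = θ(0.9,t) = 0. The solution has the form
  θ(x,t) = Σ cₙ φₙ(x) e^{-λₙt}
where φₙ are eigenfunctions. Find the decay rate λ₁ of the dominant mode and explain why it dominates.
Eigenvalues: λₙ = 0.57n²π²/0.9².
First three modes:
  n=1: λ₁ = 0.57π²/0.9² ≈ 6.945
  n=2: λ₂ = 2.28π²/0.9² ≈ 27.781 (4× faster decay)
  n=3: λ₃ = 5.13π²/0.9² ≈ 62.507 (9× faster decay)
As t → ∞, higher modes decay exponentially faster. The n=1 mode dominates: θ ~ c₁ sin(πx/0.9) e^{-λ₁t}.
Decay rate: λ₁ = 0.57π²/0.9² ≈ 6.945.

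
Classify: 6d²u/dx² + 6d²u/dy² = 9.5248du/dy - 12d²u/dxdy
Rewriting in standard form: 6d²u/dx² + 12d²u/dxdy + 6d²u/dy² - 9.5248du/dy = 0. Parabolic (discriminant = 0).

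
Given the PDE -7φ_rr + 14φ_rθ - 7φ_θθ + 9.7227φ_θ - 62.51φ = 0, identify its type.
The second-order coefficients are A = -7, B = 14, C = -7. Since B² - 4AC = 0 = 0, this is a parabolic PDE.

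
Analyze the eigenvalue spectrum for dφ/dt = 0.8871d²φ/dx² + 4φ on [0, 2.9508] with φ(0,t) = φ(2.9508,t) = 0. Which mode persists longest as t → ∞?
Eigenvalues: λₙ = 0.8871n²π²/2.9508² - 4.
First three modes:
  n=1: λ₁ = 0.8871π²/2.9508² - 4 ≈ -2.994
  n=2: λ₂ = 3.5484π²/2.9508² - 4 ≈ 0.022
  n=3: λ₃ = 7.9839π²/2.9508² - 4 ≈ 5.05
Since 0.8871π²/2.9508² ≈ 1.006 < 4, λ₁ < 0.
The n=1 mode grows fastest (−λₙ is largest for n=1) → dominates.
Asymptotic: φ ~ c₁ sin(πx/2.9508) e^{2.994t} (exponential growth at rate −λ₁ ≈ 2.994).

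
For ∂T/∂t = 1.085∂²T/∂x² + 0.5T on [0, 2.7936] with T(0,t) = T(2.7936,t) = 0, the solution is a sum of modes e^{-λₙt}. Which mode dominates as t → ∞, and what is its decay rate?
Eigenvalues: λₙ = 1.085n²π²/2.7936² - 0.5.
First three modes:
  n=1: λ₁ = 1.085π²/2.7936² - 0.5 ≈ 0.872
  n=2: λ₂ = 4.34π²/2.7936² - 0.5 ≈ 4.989
  n=3: λ₃ = 9.765π²/2.7936² - 0.5 ≈ 11.849
Since 1.085π²/2.7936² ≈ 1.372 > 0.5, all λₙ > 0.
The n=1 mode decays slowest → dominates as t → ∞.
Asymptotic: T ~ c₁ sin(πx/2.7936) e^{-λ₁t} with decay rate λ₁ ≈ 0.872.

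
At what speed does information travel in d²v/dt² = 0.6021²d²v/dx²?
Speed = 0.6021. Information travels along characteristics x = x₀ ± 0.6021t.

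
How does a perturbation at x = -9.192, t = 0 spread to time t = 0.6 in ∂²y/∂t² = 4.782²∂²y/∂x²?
Domain of influence: [-12.0612, -6.3228]. Data at x = -9.192 spreads outward at speed 4.782.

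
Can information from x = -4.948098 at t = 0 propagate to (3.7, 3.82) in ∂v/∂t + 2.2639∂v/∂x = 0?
Yes. The characteristic through (3.7, 3.82) passes through x = -4.948098.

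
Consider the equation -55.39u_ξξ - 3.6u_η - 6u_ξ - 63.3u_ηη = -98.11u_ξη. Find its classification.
Rewriting in standard form: -55.39u_ξξ + 98.11u_ξη - 63.3u_ηη - 6u_ξ - 3.6u_η = 0. Elliptic. (A = -55.39, B = 98.11, C = -63.3 gives B² - 4AC = -4399.1759.)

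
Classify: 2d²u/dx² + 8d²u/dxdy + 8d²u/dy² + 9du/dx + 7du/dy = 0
Parabolic (discriminant = 0).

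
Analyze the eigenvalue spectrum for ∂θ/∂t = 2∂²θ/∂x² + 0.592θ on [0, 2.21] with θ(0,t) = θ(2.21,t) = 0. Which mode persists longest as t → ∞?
Eigenvalues: λₙ = 2n²π²/2.21² - 0.592.
First three modes:
  n=1: λ₁ = 2π²/2.21² - 0.592 ≈ 3.45
  n=2: λ₂ = 8π²/2.21² - 0.592 ≈ 15.574
  n=3: λ₃ = 18π²/2.21² - 0.592 ≈ 35.782
Since 2π²/2.21² ≈ 4.042 > 0.592, all λₙ > 0.
The n=1 mode decays slowest → dominates as t → ∞.
Asymptotic: θ ~ c₁ sin(πx/2.21) e^{-λ₁t} with decay rate λ₁ ≈ 3.45.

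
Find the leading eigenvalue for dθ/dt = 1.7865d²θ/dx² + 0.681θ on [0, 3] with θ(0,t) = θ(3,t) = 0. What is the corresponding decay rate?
Eigenvalues: λₙ = 1.7865n²π²/3² - 0.681.
First three modes:
  n=1: λ₁ = 1.7865π²/3² - 0.681 ≈ 1.278
  n=2: λ₂ = 7.146π²/3² - 0.681 ≈ 7.155
  n=3: λ₃ = 16.0785π²/3² - 0.681 ≈ 16.951
Since 1.7865π²/3² ≈ 1.959 > 0.681, all λₙ > 0.
The n=1 mode decays slowest → dominates as t → ∞.
Asymptotic: θ ~ c₁ sin(πx/3) e^{-λ₁t} with decay rate λ₁ ≈ 1.278.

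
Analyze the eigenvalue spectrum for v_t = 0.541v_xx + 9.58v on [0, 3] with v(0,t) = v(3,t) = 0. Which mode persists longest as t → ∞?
Eigenvalues: λₙ = 0.541n²π²/3² - 9.58.
First three modes:
  n=1: λ₁ = 0.541π²/3² - 9.58 ≈ -8.987
  n=2: λ₂ = 2.164π²/3² - 9.58 ≈ -7.207
  n=3: λ₃ = 4.869π²/3² - 9.58 ≈ -4.241
Since 0.541π²/3² ≈ 0.593 < 9.58, λ₁ < 0.
The n=1 mode grows fastest (−λₙ is largest for n=1) → dominates.
Asymptotic: v ~ c₁ sin(πx/3) e^{8.987t} (exponential growth at rate −λ₁ ≈ 8.987).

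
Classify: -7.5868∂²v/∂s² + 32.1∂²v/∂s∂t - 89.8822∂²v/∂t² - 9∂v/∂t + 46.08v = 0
Elliptic (discriminant = -1697.26309984).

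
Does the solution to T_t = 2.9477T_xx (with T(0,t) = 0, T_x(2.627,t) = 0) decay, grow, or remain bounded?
T → 0. Heat escapes through the Dirichlet boundary.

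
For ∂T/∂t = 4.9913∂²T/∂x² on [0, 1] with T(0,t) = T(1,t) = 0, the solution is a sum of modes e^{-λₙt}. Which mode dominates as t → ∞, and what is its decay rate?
Eigenvalues: λₙ = 4.9913n²π².
First three modes:
  n=1: λ₁ = 4.9913π² ≈ 49.262
  n=2: λ₂ = 19.9652π² ≈ 197.049 (4× faster decay)
  n=3: λ₃ = 44.9217π² ≈ 443.359 (9× faster decay)
As t → ∞, higher modes decay exponentially faster. The n=1 mode dominates: T ~ c₁ sin(πx) e^{-λ₁t}.
Decay rate: λ₁ = 4.9913π² ≈ 49.262.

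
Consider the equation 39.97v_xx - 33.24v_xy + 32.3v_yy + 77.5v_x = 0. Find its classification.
Elliptic. (A = 39.97, B = -33.24, C = 32.3 gives B² - 4AC = -4059.2264.)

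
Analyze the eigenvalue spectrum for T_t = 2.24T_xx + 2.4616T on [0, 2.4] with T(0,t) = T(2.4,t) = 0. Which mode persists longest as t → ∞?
Eigenvalues: λₙ = 2.24n²π²/2.4² - 2.4616.
First three modes:
  n=1: λ₁ = 2.24π²/2.4² - 2.4616 ≈ 1.377
  n=2: λ₂ = 8.96π²/2.4² - 2.4616 ≈ 12.891
  n=3: λ₃ = 20.16π²/2.4² - 2.4616 ≈ 32.082
Since 2.24π²/2.4² ≈ 3.838 > 2.4616, all λₙ > 0.
The n=1 mode decays slowest → dominates as t → ∞.
Asymptotic: T ~ c₁ sin(πx/2.4) e^{-λ₁t} with decay rate λ₁ ≈ 1.377.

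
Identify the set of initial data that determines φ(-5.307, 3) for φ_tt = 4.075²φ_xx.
Domain of dependence: [-17.532, 6.918]. Signals travel at speed 4.075, so data within |x - -5.307| ≤ 4.075·3 = 12.225 can reach the point.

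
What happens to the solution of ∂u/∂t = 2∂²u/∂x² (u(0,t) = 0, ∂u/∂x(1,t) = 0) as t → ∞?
u → 0. Heat escapes through the Dirichlet boundary.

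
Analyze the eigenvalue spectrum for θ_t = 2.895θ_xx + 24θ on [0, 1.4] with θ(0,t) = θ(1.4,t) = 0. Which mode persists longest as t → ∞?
Eigenvalues: λₙ = 2.895n²π²/1.4² - 24.
First three modes:
  n=1: λ₁ = 2.895π²/1.4² - 24 ≈ -9.422
  n=2: λ₂ = 11.58π²/1.4² - 24 ≈ 34.311
  n=3: λ₃ = 26.055π²/1.4² - 24 ≈ 107.2
Since 2.895π²/1.4² ≈ 14.578 < 24, λ₁ < 0.
The n=1 mode grows fastest (−λₙ is largest for n=1) → dominates.
Asymptotic: θ ~ c₁ sin(πx/1.4) e^{9.422t} (exponential growth at rate −λ₁ ≈ 9.422).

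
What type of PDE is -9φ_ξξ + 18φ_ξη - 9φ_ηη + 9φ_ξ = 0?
With A = -9, B = 18, C = -9, the discriminant is 0. This is a parabolic PDE.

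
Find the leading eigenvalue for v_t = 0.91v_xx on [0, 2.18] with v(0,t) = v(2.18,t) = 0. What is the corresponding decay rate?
Eigenvalues: λₙ = 0.91n²π²/2.18².
First three modes:
  n=1: λ₁ = 0.91π²/2.18² ≈ 1.89
  n=2: λ₂ = 3.64π²/2.18² ≈ 7.559 (4× faster decay)
  n=3: λ₃ = 8.19π²/2.18² ≈ 17.009 (9× faster decay)
As t → ∞, higher modes decay exponentially faster. The n=1 mode dominates: v ~ c₁ sin(πx/2.18) e^{-λ₁t}.
Decay rate: λ₁ = 0.91π²/2.18² ≈ 1.89.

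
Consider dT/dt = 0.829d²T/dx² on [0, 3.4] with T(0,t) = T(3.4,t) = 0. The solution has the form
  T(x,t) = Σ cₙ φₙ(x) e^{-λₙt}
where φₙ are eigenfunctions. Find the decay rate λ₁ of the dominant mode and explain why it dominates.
Eigenvalues: λₙ = 0.829n²π²/3.4².
First three modes:
  n=1: λ₁ = 0.829π²/3.4² ≈ 0.708
  n=2: λ₂ = 3.316π²/3.4² ≈ 2.831 (4× faster decay)
  n=3: λ₃ = 7.461π²/3.4² ≈ 6.37 (9× faster decay)
As t → ∞, higher modes decay exponentially faster. The n=1 mode dominates: T ~ c₁ sin(πx/3.4) e^{-λ₁t}.
Decay rate: λ₁ = 0.829π²/3.4² ≈ 0.708.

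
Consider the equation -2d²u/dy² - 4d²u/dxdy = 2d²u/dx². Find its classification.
Rewriting in standard form: -2d²u/dx² - 4d²u/dxdy - 2d²u/dy² = 0. Parabolic. (A = -2, B = -4, C = -2 gives B² - 4AC = 0.)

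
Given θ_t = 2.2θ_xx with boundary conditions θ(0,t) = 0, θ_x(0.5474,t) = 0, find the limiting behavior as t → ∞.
θ → 0. Heat escapes through the Dirichlet boundary.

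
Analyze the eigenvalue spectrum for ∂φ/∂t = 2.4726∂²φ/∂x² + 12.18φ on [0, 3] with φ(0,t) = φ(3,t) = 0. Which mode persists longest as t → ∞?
Eigenvalues: λₙ = 2.4726n²π²/3² - 12.18.
First three modes:
  n=1: λ₁ = 2.4726π²/3² - 12.18 ≈ -9.468
  n=2: λ₂ = 9.8904π²/3² - 12.18 ≈ -1.334
  n=3: λ₃ = 22.2534π²/3² - 12.18 ≈ 12.224
Since 2.4726π²/3² ≈ 2.712 < 12.18, λ₁ < 0.
The n=1 mode grows fastest (−λₙ is largest for n=1) → dominates.
Asymptotic: φ ~ c₁ sin(πx/3) e^{9.468t} (exponential growth at rate −λ₁ ≈ 9.468).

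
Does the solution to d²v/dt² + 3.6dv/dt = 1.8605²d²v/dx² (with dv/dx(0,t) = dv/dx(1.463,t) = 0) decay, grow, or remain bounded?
v → constant (steady state). Damping (γ=3.6) dissipates the nonconstant modes; with Neumann BCs the spatial average obeys M''+γM'=0 and tends to a finite limit.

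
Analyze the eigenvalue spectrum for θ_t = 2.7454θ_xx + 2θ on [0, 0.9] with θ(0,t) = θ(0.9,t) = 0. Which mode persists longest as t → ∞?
Eigenvalues: λₙ = 2.7454n²π²/0.9² - 2.
First three modes:
  n=1: λ₁ = 2.7454π²/0.9² - 2 ≈ 31.452
  n=2: λ₂ = 10.9816π²/0.9² - 2 ≈ 131.807
  n=3: λ₃ = 24.7086π²/0.9² - 2 ≈ 299.067
Since 2.7454π²/0.9² ≈ 33.452 > 2, all λₙ > 0.
The n=1 mode decays slowest → dominates as t → ∞.
Asymptotic: θ ~ c₁ sin(πx/0.9) e^{-λ₁t} with decay rate λ₁ ≈ 31.452.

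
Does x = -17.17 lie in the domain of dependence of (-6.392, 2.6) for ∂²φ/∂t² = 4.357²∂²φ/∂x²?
Yes. The domain of dependence is [-17.7202, 4.9362], and -17.17 ∈ [-17.7202, 4.9362].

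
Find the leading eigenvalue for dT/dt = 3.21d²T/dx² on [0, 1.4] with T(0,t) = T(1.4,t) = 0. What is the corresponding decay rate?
Eigenvalues: λₙ = 3.21n²π²/1.4².
First three modes:
  n=1: λ₁ = 3.21π²/1.4² ≈ 16.164
  n=2: λ₂ = 12.84π²/1.4² ≈ 64.656 (4× faster decay)
  n=3: λ₃ = 28.89π²/1.4² ≈ 145.476 (9× faster decay)
As t → ∞, higher modes decay exponentially faster. The n=1 mode dominates: T ~ c₁ sin(πx/1.4) e^{-λ₁t}.
Decay rate: λ₁ = 3.21π²/1.4² ≈ 16.164.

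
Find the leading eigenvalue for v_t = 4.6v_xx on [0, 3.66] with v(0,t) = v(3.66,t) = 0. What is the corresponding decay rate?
Eigenvalues: λₙ = 4.6n²π²/3.66².
First three modes:
  n=1: λ₁ = 4.6π²/3.66² ≈ 3.389
  n=2: λ₂ = 18.4π²/3.66² ≈ 13.557 (4× faster decay)
  n=3: λ₃ = 41.4π²/3.66² ≈ 30.503 (9× faster decay)
As t → ∞, higher modes decay exponentially faster. The n=1 mode dominates: v ~ c₁ sin(πx/3.66) e^{-λ₁t}.
Decay rate: λ₁ = 4.6π²/3.66² ≈ 3.389.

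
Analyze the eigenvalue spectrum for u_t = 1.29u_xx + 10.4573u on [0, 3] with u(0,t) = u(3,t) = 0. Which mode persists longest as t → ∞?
Eigenvalues: λₙ = 1.29n²π²/3² - 10.4573.
First three modes:
  n=1: λ₁ = 1.29π²/3² - 10.4573 ≈ -9.043
  n=2: λ₂ = 5.16π²/3² - 10.4573 ≈ -4.799
  n=3: λ₃ = 11.61π²/3² - 10.4573 ≈ 2.274
Since 1.29π²/3² ≈ 1.415 < 10.4573, λ₁ < 0.
The n=1 mode grows fastest (−λₙ is largest for n=1) → dominates.
Asymptotic: u ~ c₁ sin(πx/3) e^{9.043t} (exponential growth at rate −λ₁ ≈ 9.043).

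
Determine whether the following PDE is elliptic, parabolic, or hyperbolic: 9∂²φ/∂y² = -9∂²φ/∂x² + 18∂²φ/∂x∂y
Rewriting in standard form: 9∂²φ/∂x² - 18∂²φ/∂x∂y + 9∂²φ/∂y² = 0. Coefficients: A = 9, B = -18, C = 9. B² - 4AC = 0, which is zero, so the equation is parabolic.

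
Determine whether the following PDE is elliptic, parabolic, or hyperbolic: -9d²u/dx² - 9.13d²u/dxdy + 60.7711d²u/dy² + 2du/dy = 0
Coefficients: A = -9, B = -9.13, C = 60.7711. B² - 4AC = 2271.1165, which is positive, so the equation is hyperbolic.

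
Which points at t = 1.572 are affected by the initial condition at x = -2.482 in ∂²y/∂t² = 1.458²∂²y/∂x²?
Domain of influence: [-4.773976, -0.190024]. Data at x = -2.482 spreads outward at speed 1.458.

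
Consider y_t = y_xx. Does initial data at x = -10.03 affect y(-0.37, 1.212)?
Yes, for any finite x. The heat equation has infinite propagation speed, so all initial data affects all points at any t > 0.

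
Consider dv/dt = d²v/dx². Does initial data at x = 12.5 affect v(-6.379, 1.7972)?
Yes, for any finite x. The heat equation has infinite propagation speed, so all initial data affects all points at any t > 0.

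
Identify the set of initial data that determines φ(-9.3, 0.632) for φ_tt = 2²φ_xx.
Domain of dependence: [-10.564, -8.036]. Signals travel at speed 2, so data within |x - -9.3| ≤ 2·0.632 = 1.264 can reach the point.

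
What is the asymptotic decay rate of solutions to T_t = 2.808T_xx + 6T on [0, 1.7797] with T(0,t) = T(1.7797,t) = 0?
Eigenvalues: λₙ = 2.808n²π²/1.7797² - 6.
First three modes:
  n=1: λ₁ = 2.808π²/1.7797² - 6 ≈ 2.75
  n=2: λ₂ = 11.232π²/1.7797² - 6 ≈ 29
  n=3: λ₃ = 25.272π²/1.7797² - 6 ≈ 72.749
Since 2.808π²/1.7797² ≈ 8.75 > 6, all λₙ > 0.
The n=1 mode decays slowest → dominates as t → ∞.
Asymptotic: T ~ c₁ sin(πx/1.7797) e^{-λ₁t} with decay rate λ₁ ≈ 2.75.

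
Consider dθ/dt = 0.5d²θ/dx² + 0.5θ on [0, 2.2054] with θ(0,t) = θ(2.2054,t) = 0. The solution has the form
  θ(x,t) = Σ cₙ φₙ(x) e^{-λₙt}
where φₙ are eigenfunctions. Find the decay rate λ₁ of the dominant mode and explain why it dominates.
Eigenvalues: λₙ = 0.5n²π²/2.2054² - 0.5.
First three modes:
  n=1: λ₁ = 0.5π²/2.2054² - 0.5 ≈ 0.515
  n=2: λ₂ = 2π²/2.2054² - 0.5 ≈ 3.558
  n=3: λ₃ = 4.5π²/2.2054² - 0.5 ≈ 8.631
Since 0.5π²/2.2054² ≈ 1.015 > 0.5, all λₙ > 0.
The n=1 mode decays slowest → dominates as t → ∞.
Asymptotic: θ ~ c₁ sin(πx/2.2054) e^{-λ₁t} with decay rate λ₁ ≈ 0.515.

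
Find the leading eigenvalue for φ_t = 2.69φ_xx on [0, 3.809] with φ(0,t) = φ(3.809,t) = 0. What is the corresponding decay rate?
Eigenvalues: λₙ = 2.69n²π²/3.809².
First three modes:
  n=1: λ₁ = 2.69π²/3.809² ≈ 1.83
  n=2: λ₂ = 10.76π²/3.809² ≈ 7.32 (4× faster decay)
  n=3: λ₃ = 24.21π²/3.809² ≈ 16.469 (9× faster decay)
As t → ∞, higher modes decay exponentially faster. The n=1 mode dominates: φ ~ c₁ sin(πx/3.809) e^{-λ₁t}.
Decay rate: λ₁ = 2.69π²/3.809² ≈ 1.83.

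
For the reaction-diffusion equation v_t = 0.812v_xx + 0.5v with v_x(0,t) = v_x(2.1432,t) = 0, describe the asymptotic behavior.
v grows unboundedly. With Neumann BCs the constant mode has diffusion eigenvalue 0, so any r > 0 makes it grow like e^(0.5t); solution grows exponentially.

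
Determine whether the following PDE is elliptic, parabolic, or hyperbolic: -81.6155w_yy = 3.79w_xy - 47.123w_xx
Rewriting in standard form: 47.123w_xx - 3.79w_xy - 81.6155w_yy = 0. Coefficients: A = 47.123, B = -3.79, C = -81.6155. B² - 4AC = 15398.232926, which is positive, so the equation is hyperbolic.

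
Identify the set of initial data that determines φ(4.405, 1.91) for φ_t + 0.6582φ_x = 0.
A single point: x = 3.147838. The characteristic through (4.405, 1.91) is x - 0.6582t = const, so x = 4.405 - 0.6582·1.91 = 3.147838.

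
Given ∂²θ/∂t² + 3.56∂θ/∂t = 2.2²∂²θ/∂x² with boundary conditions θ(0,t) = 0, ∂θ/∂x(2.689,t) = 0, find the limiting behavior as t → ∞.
θ → 0. Damping (γ=3.56) dissipates energy; oscillations decay exponentially.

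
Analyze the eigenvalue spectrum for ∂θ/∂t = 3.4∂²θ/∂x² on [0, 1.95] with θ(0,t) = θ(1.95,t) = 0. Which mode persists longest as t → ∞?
Eigenvalues: λₙ = 3.4n²π²/1.95².
First three modes:
  n=1: λ₁ = 3.4π²/1.95² ≈ 8.825
  n=2: λ₂ = 13.6π²/1.95² ≈ 35.3 (4× faster decay)
  n=3: λ₃ = 30.6π²/1.95² ≈ 79.424 (9× faster decay)
As t → ∞, higher modes decay exponentially faster. The n=1 mode dominates: θ ~ c₁ sin(πx/1.95) e^{-λ₁t}.
Decay rate: λ₁ = 3.4π²/1.95² ≈ 8.825.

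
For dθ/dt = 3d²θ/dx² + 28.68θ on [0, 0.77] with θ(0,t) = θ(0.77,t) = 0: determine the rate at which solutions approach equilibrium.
Eigenvalues: λₙ = 3n²π²/0.77² - 28.68.
First three modes:
  n=1: λ₁ = 3π²/0.77² - 28.68 ≈ 21.259
  n=2: λ₂ = 12π²/0.77² - 28.68 ≈ 171.076
  n=3: λ₃ = 27π²/0.77² - 28.68 ≈ 420.771
Since 3π²/0.77² ≈ 49.939 > 28.68, all λₙ > 0.
The n=1 mode decays slowest → dominates as t → ∞.
Asymptotic: θ ~ c₁ sin(πx/0.77) e^{-λ₁t} with decay rate λ₁ ≈ 21.259.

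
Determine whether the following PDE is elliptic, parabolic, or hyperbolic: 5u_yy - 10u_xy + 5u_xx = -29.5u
Rewriting in standard form: 5u_xx - 10u_xy + 5u_yy + 29.5u = 0. Coefficients: A = 5, B = -10, C = 5. B² - 4AC = 0, which is zero, so the equation is parabolic.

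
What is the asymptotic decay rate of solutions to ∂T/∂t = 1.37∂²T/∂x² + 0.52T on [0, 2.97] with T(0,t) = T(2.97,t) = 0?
Eigenvalues: λₙ = 1.37n²π²/2.97² - 0.52.
First three modes:
  n=1: λ₁ = 1.37π²/2.97² - 0.52 ≈ 1.013
  n=2: λ₂ = 5.48π²/2.97² - 0.52 ≈ 5.612
  n=3: λ₃ = 12.33π²/2.97² - 0.52 ≈ 13.276
Since 1.37π²/2.97² ≈ 1.533 > 0.52, all λₙ > 0.
The n=1 mode decays slowest → dominates as t → ∞.
Asymptotic: T ~ c₁ sin(πx/2.97) e^{-λ₁t} with decay rate λ₁ ≈ 1.013.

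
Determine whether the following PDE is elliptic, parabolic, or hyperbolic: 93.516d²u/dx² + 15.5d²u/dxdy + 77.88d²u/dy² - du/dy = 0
Coefficients: A = 93.516, B = 15.5, C = 77.88. B² - 4AC = -28891.85432, which is negative, so the equation is elliptic.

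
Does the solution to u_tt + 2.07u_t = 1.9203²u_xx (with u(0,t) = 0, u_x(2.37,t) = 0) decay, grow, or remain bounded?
u → 0. Damping (γ=2.07) dissipates energy; oscillations decay exponentially.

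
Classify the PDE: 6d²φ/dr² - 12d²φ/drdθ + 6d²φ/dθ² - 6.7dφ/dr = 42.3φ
Rewriting in standard form: 6d²φ/dr² - 12d²φ/drdθ + 6d²φ/dθ² - 6.7dφ/dr - 42.3φ = 0. A = 6, B = -12, C = 6. Discriminant B² - 4AC = 0. Since 0 = 0, parabolic.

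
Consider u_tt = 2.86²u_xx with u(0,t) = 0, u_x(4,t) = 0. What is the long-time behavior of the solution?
As t → ∞, u oscillates (no decay). Energy is conserved; the solution oscillates indefinitely as standing waves.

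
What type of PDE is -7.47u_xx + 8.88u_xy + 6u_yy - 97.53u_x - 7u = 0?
With A = -7.47, B = 8.88, C = 6, the discriminant is 258.1344. This is a hyperbolic PDE.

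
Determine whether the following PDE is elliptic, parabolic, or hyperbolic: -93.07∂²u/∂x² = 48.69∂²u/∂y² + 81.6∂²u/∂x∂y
Rewriting in standard form: -93.07∂²u/∂x² - 81.6∂²u/∂x∂y - 48.69∂²u/∂y² = 0. Coefficients: A = -93.07, B = -81.6, C = -48.69. B² - 4AC = -11467.7532, which is negative, so the equation is elliptic.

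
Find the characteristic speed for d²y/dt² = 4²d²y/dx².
Speed = 4. Information travels along characteristics x = x₀ ± 4t.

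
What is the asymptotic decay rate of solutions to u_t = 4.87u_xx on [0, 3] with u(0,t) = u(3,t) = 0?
Eigenvalues: λₙ = 4.87n²π²/3².
First three modes:
  n=1: λ₁ = 4.87π²/3² ≈ 5.341
  n=2: λ₂ = 19.48π²/3² ≈ 21.362 (4× faster decay)
  n=3: λ₃ = 43.83π²/3² ≈ 48.065 (9× faster decay)
As t → ∞, higher modes decay exponentially faster. The n=1 mode dominates: u ~ c₁ sin(πx/3) e^{-λ₁t}.
Decay rate: λ₁ = 4.87π²/3² ≈ 5.341.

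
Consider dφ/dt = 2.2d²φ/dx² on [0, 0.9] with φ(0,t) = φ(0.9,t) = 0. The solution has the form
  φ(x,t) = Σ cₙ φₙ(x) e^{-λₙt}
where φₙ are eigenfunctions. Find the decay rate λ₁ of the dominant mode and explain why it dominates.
Eigenvalues: λₙ = 2.2n²π²/0.9².
First three modes:
  n=1: λ₁ = 2.2π²/0.9² ≈ 26.806
  n=2: λ₂ = 8.8π²/0.9² ≈ 107.225 (4× faster decay)
  n=3: λ₃ = 19.8π²/0.9² ≈ 241.257 (9× faster decay)
As t → ∞, higher modes decay exponentially faster. The n=1 mode dominates: φ ~ c₁ sin(πx/0.9) e^{-λ₁t}.
Decay rate: λ₁ = 2.2π²/0.9² ≈ 26.806.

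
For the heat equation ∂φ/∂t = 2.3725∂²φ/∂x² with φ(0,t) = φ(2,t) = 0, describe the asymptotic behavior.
φ → 0. Heat diffuses out through both boundaries.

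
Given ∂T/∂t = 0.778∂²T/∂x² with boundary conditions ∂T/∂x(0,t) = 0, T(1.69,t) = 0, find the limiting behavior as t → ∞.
T → 0. Heat escapes through the Dirichlet boundary.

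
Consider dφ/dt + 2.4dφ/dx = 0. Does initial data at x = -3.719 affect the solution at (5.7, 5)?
No. Only data at x = -6.3 affects (5.7, 5). Advection has one-way propagation along characteristics.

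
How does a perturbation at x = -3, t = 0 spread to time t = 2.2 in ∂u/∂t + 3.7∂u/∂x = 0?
At x = 5.14. The characteristic carries data from (-3, 0) to (5.14, 2.2).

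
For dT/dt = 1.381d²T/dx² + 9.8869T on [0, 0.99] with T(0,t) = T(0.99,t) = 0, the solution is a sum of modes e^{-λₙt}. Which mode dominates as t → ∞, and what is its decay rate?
Eigenvalues: λₙ = 1.381n²π²/0.99² - 9.8869.
First three modes:
  n=1: λ₁ = 1.381π²/0.99² - 9.8869 ≈ 4.02
  n=2: λ₂ = 5.524π²/0.99² - 9.8869 ≈ 45.74
  n=3: λ₃ = 12.429π²/0.99² - 9.8869 ≈ 115.273
Since 1.381π²/0.99² ≈ 13.907 > 9.8869, all λₙ > 0.
The n=1 mode decays slowest → dominates as t → ∞.
Asymptotic: T ~ c₁ sin(πx/0.99) e^{-λ₁t} with decay rate λ₁ ≈ 4.02.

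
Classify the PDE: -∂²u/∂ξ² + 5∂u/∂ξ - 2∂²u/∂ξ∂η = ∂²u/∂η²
Rewriting in standard form: -∂²u/∂ξ² - 2∂²u/∂ξ∂η - ∂²u/∂η² + 5∂u/∂ξ = 0. A = -1, B = -2, C = -1. Discriminant B² - 4AC = 0. Since 0 = 0, parabolic.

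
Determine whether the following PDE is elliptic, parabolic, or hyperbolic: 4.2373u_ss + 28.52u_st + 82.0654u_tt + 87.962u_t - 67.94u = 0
Coefficients: A = 4.2373, B = 28.52, C = 82.0654. B² - 4AC = -577.55247768, which is negative, so the equation is elliptic.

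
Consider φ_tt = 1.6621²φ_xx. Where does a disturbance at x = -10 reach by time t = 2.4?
Domain of influence: [-13.98904, -6.01096]. Data at x = -10 spreads outward at speed 1.6621.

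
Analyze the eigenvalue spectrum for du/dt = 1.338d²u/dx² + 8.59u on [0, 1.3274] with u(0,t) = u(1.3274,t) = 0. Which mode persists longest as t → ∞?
Eigenvalues: λₙ = 1.338n²π²/1.3274² - 8.59.
First three modes:
  n=1: λ₁ = 1.338π²/1.3274² - 8.59 ≈ -1.095
  n=2: λ₂ = 5.352π²/1.3274² - 8.59 ≈ 21.389
  n=3: λ₃ = 12.042π²/1.3274² - 8.59 ≈ 58.862
Since 1.338π²/1.3274² ≈ 7.495 < 8.59, λ₁ < 0.
The n=1 mode grows fastest (−λₙ is largest for n=1) → dominates.
Asymptotic: u ~ c₁ sin(πx/1.3274) e^{1.095t} (exponential growth at rate −λ₁ ≈ 1.095).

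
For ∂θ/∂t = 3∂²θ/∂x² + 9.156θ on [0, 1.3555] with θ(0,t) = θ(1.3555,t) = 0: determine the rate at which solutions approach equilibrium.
Eigenvalues: λₙ = 3n²π²/1.3555² - 9.156.
First three modes:
  n=1: λ₁ = 3π²/1.3555² - 9.156 ≈ 6.959
  n=2: λ₂ = 12π²/1.3555² - 9.156 ≈ 55.303
  n=3: λ₃ = 27π²/1.3555² - 9.156 ≈ 135.876
Since 3π²/1.3555² ≈ 16.115 > 9.156, all λₙ > 0.
The n=1 mode decays slowest → dominates as t → ∞.
Asymptotic: θ ~ c₁ sin(πx/1.3555) e^{-λ₁t} with decay rate λ₁ ≈ 6.959.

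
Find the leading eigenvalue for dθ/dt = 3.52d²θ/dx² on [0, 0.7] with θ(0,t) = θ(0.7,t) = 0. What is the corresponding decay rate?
Eigenvalues: λₙ = 3.52n²π²/0.7².
First three modes:
  n=1: λ₁ = 3.52π²/0.7² ≈ 70.9
  n=2: λ₂ = 14.08π²/0.7² ≈ 283.6 (4× faster decay)
  n=3: λ₃ = 31.68π²/0.7² ≈ 638.1 (9× faster decay)
As t → ∞, higher modes decay exponentially faster. The n=1 mode dominates: θ ~ c₁ sin(πx/0.7) e^{-λ₁t}.
Decay rate: λ₁ = 3.52π²/0.7² ≈ 70.9.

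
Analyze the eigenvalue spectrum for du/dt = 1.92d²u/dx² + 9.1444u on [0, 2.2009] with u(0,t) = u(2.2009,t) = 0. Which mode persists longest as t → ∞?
Eigenvalues: λₙ = 1.92n²π²/2.2009² - 9.1444.
First three modes:
  n=1: λ₁ = 1.92π²/2.2009² - 9.1444 ≈ -5.232
  n=2: λ₂ = 7.68π²/2.2009² - 9.1444 ≈ 6.504
  n=3: λ₃ = 17.28π²/2.2009² - 9.1444 ≈ 26.064
Since 1.92π²/2.2009² ≈ 3.912 < 9.1444, λ₁ < 0.
The n=1 mode grows fastest (−λₙ is largest for n=1) → dominates.
Asymptotic: u ~ c₁ sin(πx/2.2009) e^{5.232t} (exponential growth at rate −λ₁ ≈ 5.232).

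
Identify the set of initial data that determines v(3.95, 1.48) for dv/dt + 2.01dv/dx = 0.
A single point: x = 0.9752. The characteristic through (3.95, 1.48) is x - 2.01t = const, so x = 3.95 - 2.01·1.48 = 0.9752.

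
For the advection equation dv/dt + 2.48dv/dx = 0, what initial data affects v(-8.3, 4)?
A single point: x = -18.22. The characteristic through (-8.3, 4) is x - 2.48t = const, so x = -8.3 - 2.48·4 = -18.22.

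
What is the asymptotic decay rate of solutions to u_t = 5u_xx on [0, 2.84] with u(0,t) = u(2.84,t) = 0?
Eigenvalues: λₙ = 5n²π²/2.84².
First three modes:
  n=1: λ₁ = 5π²/2.84² ≈ 6.118
  n=2: λ₂ = 20π²/2.84² ≈ 24.473 (4× faster decay)
  n=3: λ₃ = 45π²/2.84² ≈ 55.065 (9× faster decay)
As t → ∞, higher modes decay exponentially faster. The n=1 mode dominates: u ~ c₁ sin(πx/2.84) e^{-λ₁t}.
Decay rate: λ₁ = 5π²/2.84² ≈ 6.118.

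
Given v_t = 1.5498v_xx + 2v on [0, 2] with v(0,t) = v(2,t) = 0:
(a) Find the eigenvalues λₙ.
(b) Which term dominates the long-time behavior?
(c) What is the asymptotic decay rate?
Eigenvalues: λₙ = 1.5498n²π²/2² - 2.
First three modes:
  n=1: λ₁ = 1.5498π²/2² - 2 ≈ 1.824
  n=2: λ₂ = 6.1992π²/2² - 2 ≈ 13.296
  n=3: λ₃ = 13.9482π²/2² - 2 ≈ 32.416
Since 1.5498π²/2² ≈ 3.824 > 2, all λₙ > 0.
The n=1 mode decays slowest → dominates as t → ∞.
Asymptotic: v ~ c₁ sin(πx/2) e^{-λ₁t} with decay rate λ₁ ≈ 1.824.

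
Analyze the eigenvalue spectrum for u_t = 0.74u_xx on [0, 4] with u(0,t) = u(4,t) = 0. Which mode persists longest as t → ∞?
Eigenvalues: λₙ = 0.74n²π²/4².
First three modes:
  n=1: λ₁ = 0.74π²/4² ≈ 0.456
  n=2: λ₂ = 2.96π²/4² ≈ 1.826 (4× faster decay)
  n=3: λ₃ = 6.66π²/4² ≈ 4.108 (9× faster decay)
As t → ∞, higher modes decay exponentially faster. The n=1 mode dominates: u ~ c₁ sin(πx/4) e^{-λ₁t}.
Decay rate: λ₁ = 0.74π²/4² ≈ 0.456.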